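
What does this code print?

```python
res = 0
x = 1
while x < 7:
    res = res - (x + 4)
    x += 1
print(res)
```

-45

x=1: res = 0-5 = -5
x=2: res = (-5)-6 = -11
x=3: res = (-11)-7 = -18
x=4: res = (-18)-8 = -26
x=5: res = (-26)-9 = -35
x=6: res = (-35)-10 = -45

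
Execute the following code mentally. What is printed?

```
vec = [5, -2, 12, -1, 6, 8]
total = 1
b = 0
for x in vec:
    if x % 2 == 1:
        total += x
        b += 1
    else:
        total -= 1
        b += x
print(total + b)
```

x=5: odd, total = 1+5 = 6; b=1
x=-2: not odd, total = 6-1 = 5; b=-1
x=12: not odd, total = 5-1 = 4; b=11
x=-1: odd, total = 4+(-1) = 3; b=12
x=6: not odd, total = 3-1 = 2; b=18
x=8: not odd, total = 2-1 = 1; b=26
total+b = 1+26 = 27

27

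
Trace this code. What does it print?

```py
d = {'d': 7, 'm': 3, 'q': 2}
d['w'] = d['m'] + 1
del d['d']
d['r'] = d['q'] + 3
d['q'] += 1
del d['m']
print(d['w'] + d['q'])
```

7

d['w'] = d['m']+1 = 4 → {'d': 7, 'm': 3, 'q': 2, 'w': 4}
del 'd' → {'m': 3, 'q': 2, 'w': 4}
d['r'] = d['q']+3 = 5 → {'m': 3, 'q': 2, 'w': 4, 'r': 5}
d['q'] = 2+1 = 3 → {'m': 3, 'q': 3, 'w': 4, 'r': 5}
del 'm' → {'q': 3, 'w': 4, 'r': 5}
d['w']+d['q'] = 4+3 = 7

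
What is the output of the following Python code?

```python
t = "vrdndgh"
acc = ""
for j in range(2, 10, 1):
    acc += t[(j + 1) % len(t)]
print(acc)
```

ndghvrdn

j=2: add t[3]='n' → 'n'
j=3: add t[4]='d' → 'nd'
j=4: add t[5]='g' → 'ndg'
j=5: add t[6]='h' → 'ndgh'
j=6: add t[0]='v' → 'ndghv'
j=7: add t[1]='r' → 'ndghvr'
j=8: add t[2]='d' → 'ndghvrd'
j=9: add t[3]='n' → 'ndghvrdn'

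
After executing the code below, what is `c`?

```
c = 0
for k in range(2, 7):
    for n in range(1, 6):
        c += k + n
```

175

k=2,n=1: c = 0+3 = 3
k=2,n=2: c = 3+4 = 7
k=2,n=3: c = 7+5 = 12
k=2,n=4: c = 12+6 = 18
k=2,n=5: c = 18+7 = 25
k=3,n=1: c = 25+4 = 29
k=3,n=2: c = 29+5 = 34
k=3,n=3: c = 34+6 = 40
k=3,n=4: c = 40+7 = 47
k=3,n=5: c = 47+8 = 55
k=4,n=1: c = 55+5 = 60
k=4,n=2: c = 60+6 = 66
k=4,n=3: c = 66+7 = 73
k=4,n=4: c = 73+8 = 81
k=4,n=5: c = 81+9 = 90
k=5,n=1: c = 90+6 = 96
k=5,n=2: c = 96+7 = 103
k=5,n=3: c = 103+8 = 111
k=5,n=4: c = 111+9 = 120
k=5,n=5: c = 120+10 = 130
k=6,n=1: c = 130+7 = 137
k=6,n=2: c = 137+8 = 145
k=6,n=3: c = 145+9 = 154
k=6,n=4: c = 154+10 = 164
k=6,n=5: c = 164+11 = 175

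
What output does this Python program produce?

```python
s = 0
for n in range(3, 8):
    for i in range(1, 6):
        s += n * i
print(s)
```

375

n=3,i=1: s = 0+3 = 3
n=3,i=2: s = 3+6 = 9
n=3,i=3: s = 9+9 = 18
n=3,i=4: s = 18+12 = 30
n=3,i=5: s = 30+15 = 45
n=4,i=1: s = 45+4 = 49
n=4,i=2: s = 49+8 = 57
n=4,i=3: s = 57+12 = 69
n=4,i=4: s = 69+16 = 85
n=4,i=5: s = 85+20 = 105
n=5,i=1: s = 105+5 = 110
n=5,i=2: s = 110+10 = 120
n=5,i=3: s = 120+15 = 135
n=5,i=4: s = 135+20 = 155
n=5,i=5: s = 155+25 = 180
n=6,i=1: s = 180+6 = 186
n=6,i=2: s = 186+12 = 198
n=6,i=3: s = 198+18 = 216
n=6,i=4: s = 216+24 = 240
n=6,i=5: s = 240+30 = 270
n=7,i=1: s = 270+7 = 277
n=7,i=2: s = 277+14 = 291
n=7,i=3: s = 291+21 = 312
n=7,i=4: s = 312+28 = 340
n=7,i=5: s = 340+35 = 375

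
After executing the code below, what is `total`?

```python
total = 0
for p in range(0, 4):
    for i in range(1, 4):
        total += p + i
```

42

p=0,i=1: total = 0+1 = 1
p=0,i=2: total = 1+2 = 3
p=0,i=3: total = 3+3 = 6
p=1,i=1: total = 6+2 = 8
p=1,i=2: total = 8+3 = 11
p=1,i=3: total = 11+4 = 15
p=2,i=1: total = 15+3 = 18
p=2,i=2: total = 18+4 = 22
p=2,i=3: total = 22+5 = 27
p=3,i=1: total = 27+4 = 31
p=3,i=2: total = 31+5 = 36
p=3,i=3: total = 36+6 = 42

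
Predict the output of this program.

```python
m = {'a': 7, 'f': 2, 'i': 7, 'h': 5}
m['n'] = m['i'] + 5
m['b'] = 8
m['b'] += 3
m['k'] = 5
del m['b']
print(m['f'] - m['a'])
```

-5

m['n'] = m['i']+5 = 12 → {'a': 7, 'f': 2, 'i': 7, 'h': 5, 'n': 12}
m['b'] = 8 → {'a': 7, 'f': 2, 'i': 7, 'h': 5, 'n': 12, 'b': 8}
m['b'] = 8+3 = 11 → {'a': 7, 'f': 2, 'i': 7, 'h': 5, 'n': 12, 'b': 11}
m['k'] = 5 → {'a': 7, 'f': 2, 'i': 7, 'h': 5, 'n': 12, 'b': 11, 'k': 5}
del 'b' → {'a': 7, 'f': 2, 'i': 7, 'h': 5, 'n': 12, 'k': 5}
m['f']-m['a'] = 2-7 = -5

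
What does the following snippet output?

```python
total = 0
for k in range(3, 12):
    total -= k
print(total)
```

-63

k=3: total = 0-3 = -3
k=4: total = (-3)-4 = -7
k=5: total = (-7)-5 = -12
k=6: total = (-12)-6 = -18
k=7: total = (-18)-7 = -25
k=8: total = (-25)-8 = -33
k=9: total = (-33)-9 = -42
k=10: total = (-42)-10 = -52
k=11: total = (-52)-11 = -63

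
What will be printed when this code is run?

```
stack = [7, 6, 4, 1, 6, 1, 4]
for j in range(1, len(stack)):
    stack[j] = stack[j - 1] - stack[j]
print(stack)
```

[7, 1, -3, -4, -10, -11, -15]

j=1: stack[1] = 7-6 = 1 → [7, 1, 4, 1, 6, 1, 4]
j=2: stack[2] = 1-4 = -3 → [7, 1, -3, 1, 6, 1, 4]
j=3: stack[3] = (-3)-1 = -4 → [7, 1, -3, -4, 6, 1, 4]
j=4: stack[4] = (-4)-6 = -10 → [7, 1, -3, -4, -10, 1, 4]
j=5: stack[5] = (-10)-1 = -11 → [7, 1, -3, -4, -10, -11, 4]
j=6: stack[6] = (-11)-4 = -15 → [7, 1, -3, -4, -10, -11, -15]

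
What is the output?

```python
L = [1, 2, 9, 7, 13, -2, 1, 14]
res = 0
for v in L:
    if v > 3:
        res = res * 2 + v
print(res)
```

140

v=1: not >3
v=2: not >3
v=9: >3, res = 0*2+9 = 9
v=7: >3, res = 9*2+7 = 25
v=13: >3, res = 25*2+13 = 63
v=-2: not >3
v=1: not >3
v=14: >3, res = 63*2+14 = 140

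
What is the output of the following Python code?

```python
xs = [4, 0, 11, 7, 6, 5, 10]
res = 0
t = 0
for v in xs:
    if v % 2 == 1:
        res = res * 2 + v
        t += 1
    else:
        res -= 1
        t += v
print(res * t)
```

1012

v=4: not odd, res = 0-1 = -1; t=4
v=0: not odd, res = (-1)-1 = -2; t=4
v=11: odd, res = (-2)*2+11 = 7; t=5
v=7: odd, res = 7*2+7 = 21; t=6
v=6: not odd, res = 21-1 = 20; t=12
v=5: odd, res = 20*2+5 = 45; t=13
v=10: not odd, res = 45-1 = 44; t=23
res*t = 44*23 = 1012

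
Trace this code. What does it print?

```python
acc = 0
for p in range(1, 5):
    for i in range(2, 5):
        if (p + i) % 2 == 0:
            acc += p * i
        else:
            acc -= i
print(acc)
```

p=1,i=2: odd sum, acc = 0-2 = -2
p=1,i=3: even sum, acc = (-2)+3 = 1
p=1,i=4: odd sum, acc = 1-4 = -3
p=2,i=2: even sum, acc = (-3)+4 = 1
p=2,i=3: odd sum, acc = 1-3 = -2
p=2,i=4: even sum, acc = (-2)+8 = 6
p=3,i=2: odd sum, acc = 6-2 = 4
p=3,i=3: even sum, acc = 4+9 = 13
p=3,i=4: odd sum, acc = 13-4 = 9
p=4,i=2: even sum, acc = 9+8 = 17
p=4,i=3: odd sum, acc = 17-3 = 14
p=4,i=4: even sum, acc = 14+16 = 30

30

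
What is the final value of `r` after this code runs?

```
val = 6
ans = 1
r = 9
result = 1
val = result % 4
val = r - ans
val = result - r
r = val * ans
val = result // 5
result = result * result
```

val = 1%4 = 1
val = 9-1 = 8
val = 1-9 = -8
r = (-8)*1 = -8
val = 1//5 = 0
result = 1*1 = 1

-8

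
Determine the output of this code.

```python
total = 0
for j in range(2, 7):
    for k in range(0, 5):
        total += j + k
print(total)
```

j=2,k=0: total = 0+2 = 2
j=2,k=1: total = 2+3 = 5
j=2,k=2: total = 5+4 = 9
j=2,k=3: total = 9+5 = 14
j=2,k=4: total = 14+6 = 20
j=3,k=0: total = 20+3 = 23
j=3,k=1: total = 23+4 = 27
j=3,k=2: total = 27+5 = 32
j=3,k=3: total = 32+6 = 38
j=3,k=4: total = 38+7 = 45
j=4,k=0: total = 45+4 = 49
j=4,k=1: total = 49+5 = 54
j=4,k=2: total = 54+6 = 60
j=4,k=3: total = 60+7 = 67
j=4,k=4: total = 67+8 = 75
j=5,k=0: total = 75+5 = 80
j=5,k=1: total = 80+6 = 86
j=5,k=2: total = 86+7 = 93
j=5,k=3: total = 93+8 = 101
j=5,k=4: total = 101+9 = 110
j=6,k=0: total = 110+6 = 116
j=6,k=1: total = 116+7 = 123
j=6,k=2: total = 123+8 = 131
j=6,k=3: total = 131+9 = 140
j=6,k=4: total = 140+10 = 150

150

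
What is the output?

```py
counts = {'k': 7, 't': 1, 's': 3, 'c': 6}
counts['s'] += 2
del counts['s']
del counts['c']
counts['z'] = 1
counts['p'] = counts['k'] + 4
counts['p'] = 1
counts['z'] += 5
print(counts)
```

{'k': 7, 't': 1, 'z': 6, 'p': 1}

counts['s'] = 3+2 = 5 → {'k': 7, 't': 1, 's': 5, 'c': 6}
del 's' → {'k': 7, 't': 1, 'c': 6}
del 'c' → {'k': 7, 't': 1}
counts['z'] = 1 → {'k': 7, 't': 1, 'z': 1}
counts['p'] = counts['k']+4 = 11 → {'k': 7, 't': 1, 'z': 1, 'p': 11}
counts['p'] = 1 → {'k': 7, 't': 1, 'z': 1, 'p': 1}
counts['z'] = 1+5 = 6 → {'k': 7, 't': 1, 'z': 6, 'p': 1}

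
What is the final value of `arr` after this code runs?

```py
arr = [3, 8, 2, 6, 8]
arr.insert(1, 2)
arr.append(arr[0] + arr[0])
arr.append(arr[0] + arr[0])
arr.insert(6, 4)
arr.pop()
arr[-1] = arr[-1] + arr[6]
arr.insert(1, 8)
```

insert 2 at 1 → [3, 2, 8, 2, 6, 8]
append arr[0]+arr[0] = 3+3 = 6 → [3, 2, 8, 2, 6, 8, 6]
append arr[0]+arr[0] = 3+3 = 6 → [3, 2, 8, 2, 6, 8, 6, 6]
insert 4 at 6 → [3, 2, 8, 2, 6, 8, 4, 6, 6]
pop() removes 6 → [3, 2, 8, 2, 6, 8, 4, 6]
arr[-1] = arr[-1]+arr[6] = 6+4 = 10 → [3, 2, 8, 2, 6, 8, 4, 10]
insert 8 at 1 → [3, 8, 2, 8, 2, 6, 8, 4, 10]

[3, 8, 2, 8, 2, 6, 8, 4, 10]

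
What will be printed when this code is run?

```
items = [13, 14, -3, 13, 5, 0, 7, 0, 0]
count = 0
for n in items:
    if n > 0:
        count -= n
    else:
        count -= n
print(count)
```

-49

n=13: >0, count = 0-13 = -13
n=14: >0, count = (-13)-14 = -27
n=-3: not >0, count = (-27)-(-3) = -24
n=13: >0, count = (-24)-13 = -37
n=5: >0, count = (-37)-5 = -42
n=0: not >0, count = (-42)-0 = -42
n=7: >0, count = (-42)-7 = -49
n=0: not >0, count = (-49)-0 = -49
n=0: not >0, count = (-49)-0 = -49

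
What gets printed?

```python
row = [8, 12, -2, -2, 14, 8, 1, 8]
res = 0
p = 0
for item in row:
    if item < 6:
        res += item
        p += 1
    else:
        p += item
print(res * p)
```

-159

item=8: not <6; p=8
item=12: not <6; p=20
item=-2: <6, res = 0+(-2) = -2; p=21
item=-2: <6, res = (-2)+(-2) = -4; p=22
item=14: not <6; p=36
item=8: not <6; p=44
item=1: <6, res = (-4)+1 = -3; p=45
item=8: not <6; p=53
res*p = (-3)*53 = -159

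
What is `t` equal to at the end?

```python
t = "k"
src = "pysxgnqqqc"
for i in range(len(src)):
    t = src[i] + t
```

i=0: prepend 'p' → 'pk'
i=1: prepend 'y' → 'ypk'
i=2: prepend 's' → 'sypk'
i=3: prepend 'x' → 'xsypk'
i=4: prepend 'g' → 'gxsypk'
i=5: prepend 'n' → 'ngxsypk'
i=6: prepend 'q' → 'qngxsypk'
i=7: prepend 'q' → 'qqngxsypk'
i=8: prepend 'q' → 'qqqngxsypk'
i=9: prepend 'c' → 'cqqqngxsypk'

'cqqqngxsypk'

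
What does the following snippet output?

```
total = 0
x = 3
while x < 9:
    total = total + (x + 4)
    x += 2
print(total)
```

x=3: total = 0+7 = 7
x=5: total = 7+9 = 16
x=7: total = 16+11 = 27

27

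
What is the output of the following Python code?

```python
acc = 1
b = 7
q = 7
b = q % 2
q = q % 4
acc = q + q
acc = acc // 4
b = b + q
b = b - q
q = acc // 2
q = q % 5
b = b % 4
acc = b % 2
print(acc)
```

1

b = 7%2 = 1
q = 7%4 = 3
acc = 3+3 = 6
acc = 6//4 = 1
b = 1+3 = 4
b = 4-3 = 1
q = 1//2 = 0
q = 0%5 = 0
b = 1%4 = 1
acc = 1%2 = 1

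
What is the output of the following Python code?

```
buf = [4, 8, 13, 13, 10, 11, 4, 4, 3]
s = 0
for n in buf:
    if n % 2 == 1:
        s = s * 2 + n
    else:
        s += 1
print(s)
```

221

n=4: not odd, s = 0+1 = 1
n=8: not odd, s = 1+1 = 2
n=13: odd, s = 2*2+13 = 17
n=13: odd, s = 17*2+13 = 47
n=10: not odd, s = 47+1 = 48
n=11: odd, s = 48*2+11 = 107
n=4: not odd, s = 107+1 = 108
n=4: not odd, s = 108+1 = 109
n=3: odd, s = 109*2+3 = 221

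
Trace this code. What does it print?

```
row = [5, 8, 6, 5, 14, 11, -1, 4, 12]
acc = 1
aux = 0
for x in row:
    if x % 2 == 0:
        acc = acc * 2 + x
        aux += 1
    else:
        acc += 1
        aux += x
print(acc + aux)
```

x=5: not even, acc = 1+1 = 2; aux=5
x=8: even, acc = 2*2+8 = 12; aux=6
x=6: even, acc = 12*2+6 = 30; aux=7
x=5: not even, acc = 30+1 = 31; aux=12
x=14: even, acc = 31*2+14 = 76; aux=13
x=11: not even, acc = 76+1 = 77; aux=24
x=-1: not even, acc = 77+1 = 78; aux=23
x=4: even, acc = 78*2+4 = 160; aux=24
x=12: even, acc = 160*2+12 = 332; aux=25
acc+aux = 332+25 = 357

357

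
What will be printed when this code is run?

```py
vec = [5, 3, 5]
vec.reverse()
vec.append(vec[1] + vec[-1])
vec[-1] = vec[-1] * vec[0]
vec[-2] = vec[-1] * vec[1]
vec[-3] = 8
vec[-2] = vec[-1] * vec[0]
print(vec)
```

reverse → [5, 3, 5]
append vec[1]+vec[-1] = 3+5 = 8 → [5, 3, 5, 8]
vec[-1] = vec[-1]*vec[0] = 8*5 = 40 → [5, 3, 5, 40]
vec[-2] = vec[-1]*vec[1] = 40*3 = 120 → [5, 3, 120, 40]
vec[-3] = 8 → [5, 8, 120, 40]
vec[-2] = vec[-1]*vec[0] = 40*5 = 200 → [5, 8, 200, 40]

[5, 8, 200, 40]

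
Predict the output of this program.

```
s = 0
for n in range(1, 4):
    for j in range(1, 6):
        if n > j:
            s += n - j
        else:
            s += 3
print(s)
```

40

n=1,j=1: not 1>1, s = 0+3 = 3
n=1,j=2: not 1>2, s = 3+3 = 6
n=1,j=3: not 1>3, s = 6+3 = 9
n=1,j=4: not 1>4, s = 9+3 = 12
n=1,j=5: not 1>5, s = 12+3 = 15
n=2,j=1: 2>1, s = 15+1 = 16
n=2,j=2: not 2>2, s = 16+3 = 19
n=2,j=3: not 2>3, s = 19+3 = 22
n=2,j=4: not 2>4, s = 22+3 = 25
n=2,j=5: not 2>5, s = 25+3 = 28
n=3,j=1: 3>1, s = 28+2 = 30
n=3,j=2: 3>2, s = 30+1 = 31
n=3,j=3: not 3>3, s = 31+3 = 34
n=3,j=4: not 3>4, s = 34+3 = 37
n=3,j=5: not 3>5, s = 37+3 = 40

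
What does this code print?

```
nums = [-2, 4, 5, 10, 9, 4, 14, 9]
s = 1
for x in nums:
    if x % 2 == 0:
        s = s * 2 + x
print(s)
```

x=-2: even, s = 1*2+(-2) = 0
x=4: even, s = 0*2+4 = 4
x=5: not even
x=10: even, s = 4*2+10 = 18
x=9: not even
x=4: even, s = 18*2+4 = 40
x=14: even, s = 40*2+14 = 94
x=9: not even

94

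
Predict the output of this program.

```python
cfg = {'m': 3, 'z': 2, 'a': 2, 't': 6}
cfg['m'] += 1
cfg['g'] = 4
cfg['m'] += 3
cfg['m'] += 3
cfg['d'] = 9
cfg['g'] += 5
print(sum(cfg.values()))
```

cfg['m'] = 3+1 = 4 → {'m': 4, 'z': 2, 'a': 2, 't': 6}
cfg['g'] = 4 → {'m': 4, 'z': 2, 'a': 2, 't': 6, 'g': 4}
cfg['m'] = 4+3 = 7 → {'m': 7, 'z': 2, 'a': 2, 't': 6, 'g': 4}
cfg['m'] = 7+3 = 10 → {'m': 10, 'z': 2, 'a': 2, 't': 6, 'g': 4}
cfg['d'] = 9 → {'m': 10, 'z': 2, 'a': 2, 't': 6, 'g': 4, 'd': 9}
cfg['g'] = 4+5 = 9 → {'m': 10, 'z': 2, 'a': 2, 't': 6, 'g': 9, 'd': 9}
sum of values = 38

38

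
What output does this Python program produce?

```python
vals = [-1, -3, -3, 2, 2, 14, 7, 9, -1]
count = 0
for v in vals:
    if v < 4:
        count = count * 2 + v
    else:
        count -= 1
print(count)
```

v=-1: <4, count = 0*2+(-1) = -1
v=-3: <4, count = (-1)*2+(-3) = -5
v=-3: <4, count = (-5)*2+(-3) = -13
v=2: <4, count = (-13)*2+2 = -24
v=2: <4, count = (-24)*2+2 = -46
v=14: not <4, count = (-46)-1 = -47
v=7: not <4, count = (-47)-1 = -48
v=9: not <4, count = (-48)-1 = -49
v=-1: <4, count = (-49)*2+(-1) = -99

-99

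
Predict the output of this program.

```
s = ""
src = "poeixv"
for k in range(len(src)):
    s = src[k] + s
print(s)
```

vxieop

k=0: prepend 'p' → 'p'
k=1: prepend 'o' → 'op'
k=2: prepend 'e' → 'eop'
k=3: prepend 'i' → 'ieop'
k=4: prepend 'x' → 'xieop'
k=5: prepend 'v' → 'vxieop'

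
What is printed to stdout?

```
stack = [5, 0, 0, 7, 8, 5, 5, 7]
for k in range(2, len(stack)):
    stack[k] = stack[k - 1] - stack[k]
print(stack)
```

[5, 0, 0, -7, -15, -20, -25, -32]

k=2: stack[2] = 0-0 = 0 → [5, 0, 0, 7, 8, 5, 5, 7]
k=3: stack[3] = 0-7 = -7 → [5, 0, 0, -7, 8, 5, 5, 7]
k=4: stack[4] = (-7)-8 = -15 → [5, 0, 0, -7, -15, 5, 5, 7]
k=5: stack[5] = (-15)-5 = -20 → [5, 0, 0, -7, -15, -20, 5, 7]
k=6: stack[6] = (-20)-5 = -25 → [5, 0, 0, -7, -15, -20, -25, 7]
k=7: stack[7] = (-25)-7 = -32 → [5, 0, 0, -7, -15, -20, -25, -32]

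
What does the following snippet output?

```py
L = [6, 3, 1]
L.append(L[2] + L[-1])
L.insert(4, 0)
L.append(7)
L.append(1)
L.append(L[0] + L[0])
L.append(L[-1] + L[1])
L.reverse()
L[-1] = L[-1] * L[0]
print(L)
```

append L[2]+L[-1] = 1+1 = 2 → [6, 3, 1, 2]
insert 0 at 4 → [6, 3, 1, 2, 0]
append 7 → [6, 3, 1, 2, 0, 7]
append 1 → [6, 3, 1, 2, 0, 7, 1]
append L[0]+L[0] = 6+6 = 12 → [6, 3, 1, 2, 0, 7, 1, 12]
append L[-1]+L[1] = 12+3 = 15 → [6, 3, 1, 2, 0, 7, 1, 12, 15]
reverse → [15, 12, 1, 7, 0, 2, 1, 3, 6]
L[-1] = L[-1]*L[0] = 6*15 = 90 → [15, 12, 1, 7, 0, 2, 1, 3, 90]

[15, 12, 1, 7, 0, 2, 1, 3, 90]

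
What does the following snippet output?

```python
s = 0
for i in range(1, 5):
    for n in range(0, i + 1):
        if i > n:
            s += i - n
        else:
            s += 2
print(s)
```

i=1,n=0: 1>0, s = 0+1 = 1
i=1,n=1: not 1>1, s = 1+2 = 3
i=2,n=0: 2>0, s = 3+2 = 5
i=2,n=1: 2>1, s = 5+1 = 6
i=2,n=2: not 2>2, s = 6+2 = 8
i=3,n=0: 3>0, s = 8+3 = 11
i=3,n=1: 3>1, s = 11+2 = 13
i=3,n=2: 3>2, s = 13+1 = 14
i=3,n=3: not 3>3, s = 14+2 = 16
i=4,n=0: 4>0, s = 16+4 = 20
i=4,n=1: 4>1, s = 20+3 = 23
i=4,n=2: 4>2, s = 23+2 = 25
i=4,n=3: 4>3, s = 25+1 = 26
i=4,n=4: not 4>4, s = 26+2 = 28

28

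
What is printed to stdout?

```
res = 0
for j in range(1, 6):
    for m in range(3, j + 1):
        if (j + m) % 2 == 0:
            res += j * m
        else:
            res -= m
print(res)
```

58

j=3,m=3: even sum, res = 0+9 = 9
j=4,m=3: odd sum, res = 9-3 = 6
j=4,m=4: even sum, res = 6+16 = 22
j=5,m=3: even sum, res = 22+15 = 37
j=5,m=4: odd sum, res = 37-4 = 33
j=5,m=5: even sum, res = 33+25 = 58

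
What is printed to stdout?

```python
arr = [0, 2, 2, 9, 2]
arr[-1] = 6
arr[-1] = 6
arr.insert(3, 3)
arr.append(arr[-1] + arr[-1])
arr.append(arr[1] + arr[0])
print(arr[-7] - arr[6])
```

-10

arr[-1] = 6 → [0, 2, 2, 9, 6]
arr[-1] = 6 → [0, 2, 2, 9, 6]
insert 3 at 3 → [0, 2, 2, 3, 9, 6]
append arr[-1]+arr[-1] = 6+6 = 12 → [0, 2, 2, 3, 9, 6, 12]
append arr[1]+arr[0] = 2+0 = 2 → [0, 2, 2, 3, 9, 6, 12, 2]
arr[-7]-arr[6] = 2-12 = -10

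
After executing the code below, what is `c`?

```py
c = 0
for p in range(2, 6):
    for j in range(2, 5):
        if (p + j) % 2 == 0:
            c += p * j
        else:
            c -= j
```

42

p=2,j=2: even sum, c = 0+4 = 4
p=2,j=3: odd sum, c = 4-3 = 1
p=2,j=4: even sum, c = 1+8 = 9
p=3,j=2: odd sum, c = 9-2 = 7
p=3,j=3: even sum, c = 7+9 = 16
p=3,j=4: odd sum, c = 16-4 = 12
p=4,j=2: even sum, c = 12+8 = 20
p=4,j=3: odd sum, c = 20-3 = 17
p=4,j=4: even sum, c = 17+16 = 33
p=5,j=2: odd sum, c = 33-2 = 31
p=5,j=3: even sum, c = 31+15 = 46
p=5,j=4: odd sum, c = 46-4 = 42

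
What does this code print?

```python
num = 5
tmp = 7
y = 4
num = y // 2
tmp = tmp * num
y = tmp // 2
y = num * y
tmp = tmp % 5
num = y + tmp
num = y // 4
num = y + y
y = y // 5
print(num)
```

num = 4//2 = 2
tmp = 7*2 = 14
y = 14//2 = 7
y = 2*7 = 14
tmp = 14%5 = 4
num = 14+4 = 18
num = 14//4 = 3
num = 14+14 = 28
y = 14//5 = 2

28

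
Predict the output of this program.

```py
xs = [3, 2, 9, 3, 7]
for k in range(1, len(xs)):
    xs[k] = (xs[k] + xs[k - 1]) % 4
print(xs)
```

[3, 1, 2, 1, 0]

k=1: xs[1] = (2+3)%4 = 1 → [3, 1, 9, 3, 7]
k=2: xs[2] = (9+1)%4 = 2 → [3, 1, 2, 3, 7]
k=3: xs[3] = (3+2)%4 = 1 → [3, 1, 2, 1, 7]
k=4: xs[4] = (7+1)%4 = 0 → [3, 1, 2, 1, 0]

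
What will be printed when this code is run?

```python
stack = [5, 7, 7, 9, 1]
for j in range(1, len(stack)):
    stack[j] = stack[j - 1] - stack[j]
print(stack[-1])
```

-19

j=1: stack[1] = 5-7 = -2 → [5, -2, 7, 9, 1]
j=2: stack[2] = (-2)-7 = -9 → [5, -2, -9, 9, 1]
j=3: stack[3] = (-9)-9 = -18 → [5, -2, -9, -18, 1]
j=4: stack[4] = (-18)-1 = -19 → [5, -2, -9, -18, -19]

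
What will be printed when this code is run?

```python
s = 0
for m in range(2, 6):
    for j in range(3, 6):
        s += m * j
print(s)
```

m=2,j=3: s = 0+6 = 6
m=2,j=4: s = 6+8 = 14
m=2,j=5: s = 14+10 = 24
m=3,j=3: s = 24+9 = 33
m=3,j=4: s = 33+12 = 45
m=3,j=5: s = 45+15 = 60
m=4,j=3: s = 60+12 = 72
m=4,j=4: s = 72+16 = 88
m=4,j=5: s = 88+20 = 108
m=5,j=3: s = 108+15 = 123
m=5,j=4: s = 123+20 = 143
m=5,j=5: s = 143+25 = 168

168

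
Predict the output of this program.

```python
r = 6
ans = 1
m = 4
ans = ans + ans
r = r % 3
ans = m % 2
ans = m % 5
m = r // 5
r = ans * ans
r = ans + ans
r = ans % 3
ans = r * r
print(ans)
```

ans = 1+1 = 2
r = 6%3 = 0
ans = 4%2 = 0
ans = 4%5 = 4
m = 0//5 = 0
r = 4*4 = 16
r = 4+4 = 8
r = 4%3 = 1
ans = 1*1 = 1

1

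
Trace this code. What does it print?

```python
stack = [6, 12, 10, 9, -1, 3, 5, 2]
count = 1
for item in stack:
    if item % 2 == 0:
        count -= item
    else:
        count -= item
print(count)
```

-45

item=6: even, count = 1-6 = -5
item=12: even, count = (-5)-12 = -17
item=10: even, count = (-17)-10 = -27
item=9: not even, count = (-27)-9 = -36
item=-1: not even, count = (-36)-(-1) = -35
item=3: not even, count = (-35)-3 = -38
item=5: not even, count = (-38)-5 = -43
item=2: even, count = (-43)-2 = -45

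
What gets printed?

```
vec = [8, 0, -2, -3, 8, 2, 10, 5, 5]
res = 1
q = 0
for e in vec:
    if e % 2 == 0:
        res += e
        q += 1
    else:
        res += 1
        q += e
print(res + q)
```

e=8: even, res = 1+8 = 9; q=1
e=0: even, res = 9+0 = 9; q=2
e=-2: even, res = 9+(-2) = 7; q=3
e=-3: not even, res = 7+1 = 8; q=0
e=8: even, res = 8+8 = 16; q=1
e=2: even, res = 16+2 = 18; q=2
e=10: even, res = 18+10 = 28; q=3
e=5: not even, res = 28+1 = 29; q=8
e=5: not even, res = 29+1 = 30; q=13
res+q = 30+13 = 43

43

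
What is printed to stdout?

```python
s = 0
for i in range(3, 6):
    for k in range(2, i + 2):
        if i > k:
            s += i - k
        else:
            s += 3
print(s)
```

i=3,k=2: 3>2, s = 0+1 = 1
i=3,k=3: not 3>3, s = 1+3 = 4
i=3,k=4: not 3>4, s = 4+3 = 7
i=4,k=2: 4>2, s = 7+2 = 9
i=4,k=3: 4>3, s = 9+1 = 10
i=4,k=4: not 4>4, s = 10+3 = 13
i=4,k=5: not 4>5, s = 13+3 = 16
i=5,k=2: 5>2, s = 16+3 = 19
i=5,k=3: 5>3, s = 19+2 = 21
i=5,k=4: 5>4, s = 21+1 = 22
i=5,k=5: not 5>5, s = 22+3 = 25
i=5,k=6: not 5>6, s = 25+3 = 28

28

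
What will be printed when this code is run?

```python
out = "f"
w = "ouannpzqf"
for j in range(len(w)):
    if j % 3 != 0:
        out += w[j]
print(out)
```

j=0: skip
j=1: add 'u' → 'fu'
j=2: add 'a' → 'fua'
j=3: skip
j=4: add 'n' → 'fuan'
j=5: add 'p' → 'fuanp'
j=6: skip
j=7: add 'q' → 'fuanpq'
j=8: add 'f' → 'fuanpqf'

fuanpqf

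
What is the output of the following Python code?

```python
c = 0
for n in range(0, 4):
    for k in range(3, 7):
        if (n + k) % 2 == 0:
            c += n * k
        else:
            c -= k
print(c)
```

n=0,k=3: odd sum, c = 0-3 = -3
n=0,k=4: even sum, c = (-3)+0 = -3
n=0,k=5: odd sum, c = (-3)-5 = -8
n=0,k=6: even sum, c = (-8)+0 = -8
n=1,k=3: even sum, c = (-8)+3 = -5
n=1,k=4: odd sum, c = (-5)-4 = -9
n=1,k=5: even sum, c = (-9)+5 = -4
n=1,k=6: odd sum, c = (-4)-6 = -10
n=2,k=3: odd sum, c = (-10)-3 = -13
n=2,k=4: even sum, c = (-13)+8 = -5
n=2,k=5: odd sum, c = (-5)-5 = -10
n=2,k=6: even sum, c = (-10)+12 = 2
n=3,k=3: even sum, c = 2+9 = 11
n=3,k=4: odd sum, c = 11-4 = 7
n=3,k=5: even sum, c = 7+15 = 22
n=3,k=6: odd sum, c = 22-6 = 16

16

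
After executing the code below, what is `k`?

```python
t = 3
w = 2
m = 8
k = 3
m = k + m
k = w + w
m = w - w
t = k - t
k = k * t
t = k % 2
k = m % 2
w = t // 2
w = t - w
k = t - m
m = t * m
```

0

m = 3+8 = 11
k = 2+2 = 4
m = 2-2 = 0
t = 4-3 = 1
k = 4*1 = 4
t = 4%2 = 0
k = 0%2 = 0
w = 0//2 = 0
w = 0-0 = 0
k = 0-0 = 0
m = 0*0 = 0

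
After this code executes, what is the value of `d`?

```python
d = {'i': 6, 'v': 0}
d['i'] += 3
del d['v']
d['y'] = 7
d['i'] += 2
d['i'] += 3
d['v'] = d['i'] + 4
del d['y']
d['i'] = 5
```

d['i'] = 6+3 = 9 → {'i': 9, 'v': 0}
del 'v' → {'i': 9}
d['y'] = 7 → {'i': 9, 'y': 7}
d['i'] = 9+2 = 11 → {'i': 11, 'y': 7}
d['i'] = 11+3 = 14 → {'i': 14, 'y': 7}
d['v'] = d['i']+4 = 18 → {'i': 14, 'y': 7, 'v': 18}
del 'y' → {'i': 14, 'v': 18}
d['i'] = 5 → {'i': 5, 'v': 18}

{'i': 5, 'v': 18}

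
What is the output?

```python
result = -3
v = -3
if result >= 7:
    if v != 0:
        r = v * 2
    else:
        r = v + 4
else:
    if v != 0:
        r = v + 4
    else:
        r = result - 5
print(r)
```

1

result=-3, v=-3
result >= 7 is False; v != 0 is True
→ r = v + 4 = 1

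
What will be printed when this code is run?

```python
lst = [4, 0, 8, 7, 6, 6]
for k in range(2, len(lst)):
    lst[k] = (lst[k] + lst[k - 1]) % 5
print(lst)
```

k=2: lst[2] = (8+0)%5 = 3 → [4, 0, 3, 7, 6, 6]
k=3: lst[3] = (7+3)%5 = 0 → [4, 0, 3, 0, 6, 6]
k=4: lst[4] = (6+0)%5 = 1 → [4, 0, 3, 0, 1, 6]
k=5: lst[5] = (6+1)%5 = 2 → [4, 0, 3, 0, 1, 2]

[4, 0, 3, 0, 1, 2]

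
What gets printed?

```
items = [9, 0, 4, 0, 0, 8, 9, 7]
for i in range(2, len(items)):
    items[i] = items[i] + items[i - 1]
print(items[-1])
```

i=2: items[2] = 4+0 = 4 → [9, 0, 4, 0, 0, 8, 9, 7]
i=3: items[3] = 0+4 = 4 → [9, 0, 4, 4, 0, 8, 9, 7]
i=4: items[4] = 0+4 = 4 → [9, 0, 4, 4, 4, 8, 9, 7]
i=5: items[5] = 8+4 = 12 → [9, 0, 4, 4, 4, 12, 9, 7]
i=6: items[6] = 9+12 = 21 → [9, 0, 4, 4, 4, 12, 21, 7]
i=7: items[7] = 7+21 = 28 → [9, 0, 4, 4, 4, 12, 21, 28]

28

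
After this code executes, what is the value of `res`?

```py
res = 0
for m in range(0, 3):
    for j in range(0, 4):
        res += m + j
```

30

m=0,j=0: res = 0+0 = 0
m=0,j=1: res = 0+1 = 1
m=0,j=2: res = 1+2 = 3
m=0,j=3: res = 3+3 = 6
m=1,j=0: res = 6+1 = 7
m=1,j=1: res = 7+2 = 9
m=1,j=2: res = 9+3 = 12
m=1,j=3: res = 12+4 = 16
m=2,j=0: res = 16+2 = 18
m=2,j=1: res = 18+3 = 21
m=2,j=2: res = 21+4 = 25
m=2,j=3: res = 25+5 = 30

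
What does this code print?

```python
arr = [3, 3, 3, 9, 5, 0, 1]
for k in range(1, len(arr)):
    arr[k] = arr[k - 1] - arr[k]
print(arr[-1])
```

-18

k=1: arr[1] = 3-3 = 0 → [3, 0, 3, 9, 5, 0, 1]
k=2: arr[2] = 0-3 = -3 → [3, 0, -3, 9, 5, 0, 1]
k=3: arr[3] = (-3)-9 = -12 → [3, 0, -3, -12, 5, 0, 1]
k=4: arr[4] = (-12)-5 = -17 → [3, 0, -3, -12, -17, 0, 1]
k=5: arr[5] = (-17)-0 = -17 → [3, 0, -3, -12, -17, -17, 1]
k=6: arr[6] = (-17)-1 = -18 → [3, 0, -3, -12, -17, -17, -18]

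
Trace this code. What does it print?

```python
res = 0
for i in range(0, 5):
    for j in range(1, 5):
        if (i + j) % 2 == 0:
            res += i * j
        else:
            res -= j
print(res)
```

28

i=0,j=1: odd sum, res = 0-1 = -1
i=0,j=2: even sum, res = (-1)+0 = -1
i=0,j=3: odd sum, res = (-1)-3 = -4
i=0,j=4: even sum, res = (-4)+0 = -4
i=1,j=1: even sum, res = (-4)+1 = -3
i=1,j=2: odd sum, res = (-3)-2 = -5
i=1,j=3: even sum, res = (-5)+3 = -2
i=1,j=4: odd sum, res = (-2)-4 = -6
i=2,j=1: odd sum, res = (-6)-1 = -7
i=2,j=2: even sum, res = (-7)+4 = -3
i=2,j=3: odd sum, res = (-3)-3 = -6
i=2,j=4: even sum, res = (-6)+8 = 2
i=3,j=1: even sum, res = 2+3 = 5
i=3,j=2: odd sum, res = 5-2 = 3
i=3,j=3: even sum, res = 3+9 = 12
i=3,j=4: odd sum, res = 12-4 = 8
i=4,j=1: odd sum, res = 8-1 = 7
i=4,j=2: even sum, res = 7+8 = 15
i=4,j=3: odd sum, res = 15-3 = 12
i=4,j=4: even sum, res = 12+16 = 28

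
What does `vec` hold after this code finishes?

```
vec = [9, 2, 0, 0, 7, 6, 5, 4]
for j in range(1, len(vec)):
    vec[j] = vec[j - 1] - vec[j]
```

j=1: vec[1] = 9-2 = 7 → [9, 7, 0, 0, 7, 6, 5, 4]
j=2: vec[2] = 7-0 = 7 → [9, 7, 7, 0, 7, 6, 5, 4]
j=3: vec[3] = 7-0 = 7 → [9, 7, 7, 7, 7, 6, 5, 4]
j=4: vec[4] = 7-7 = 0 → [9, 7, 7, 7, 0, 6, 5, 4]
j=5: vec[5] = 0-6 = -6 → [9, 7, 7, 7, 0, -6, 5, 4]
j=6: vec[6] = (-6)-5 = -11 → [9, 7, 7, 7, 0, -6, -11, 4]
j=7: vec[7] = (-11)-4 = -15 → [9, 7, 7, 7, 0, -6, -11, -15]

[9, 7, 7, 7, 0, -6, -11, -15]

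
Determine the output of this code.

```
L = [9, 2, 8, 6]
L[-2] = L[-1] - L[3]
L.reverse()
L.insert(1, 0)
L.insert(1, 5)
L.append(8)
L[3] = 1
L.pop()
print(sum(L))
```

L[-2] = L[-1]-L[3] = 6-6 = 0 → [9, 2, 0, 6]
reverse → [6, 0, 2, 9]
insert 0 at 1 → [6, 0, 0, 2, 9]
insert 5 at 1 → [6, 5, 0, 0, 2, 9]
append 8 → [6, 5, 0, 0, 2, 9, 8]
L[3] = 1 → [6, 5, 0, 1, 2, 9, 8]
pop() removes 8 → [6, 5, 0, 1, 2, 9]
sum = 23

23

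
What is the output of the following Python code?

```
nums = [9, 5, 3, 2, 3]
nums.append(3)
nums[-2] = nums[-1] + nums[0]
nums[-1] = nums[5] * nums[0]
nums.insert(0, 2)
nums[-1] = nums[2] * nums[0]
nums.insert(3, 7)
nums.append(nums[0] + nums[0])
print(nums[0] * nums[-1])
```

8

append 3 → [9, 5, 3, 2, 3, 3]
nums[-2] = nums[-1]+nums[0] = 3+9 = 12 → [9, 5, 3, 2, 12, 3]
nums[-1] = nums[5]*nums[0] = 3*9 = 27 → [9, 5, 3, 2, 12, 27]
insert 2 at 0 → [2, 9, 5, 3, 2, 12, 27]
nums[-1] = nums[2]*nums[0] = 5*2 = 10 → [2, 9, 5, 3, 2, 12, 10]
insert 7 at 3 → [2, 9, 5, 7, 3, 2, 12, 10]
append nums[0]+nums[0] = 2+2 = 4 → [2, 9, 5, 7, 3, 2, 12, 10, 4]
nums[0]*nums[-1] = 2*4 = 8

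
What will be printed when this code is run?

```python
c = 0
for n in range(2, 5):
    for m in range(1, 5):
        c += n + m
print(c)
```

66

n=2,m=1: c = 0+3 = 3
n=2,m=2: c = 3+4 = 7
n=2,m=3: c = 7+5 = 12
n=2,m=4: c = 12+6 = 18
n=3,m=1: c = 18+4 = 22
n=3,m=2: c = 22+5 = 27
n=3,m=3: c = 27+6 = 33
n=3,m=4: c = 33+7 = 40
n=4,m=1: c = 40+5 = 45
n=4,m=2: c = 45+6 = 51
n=4,m=3: c = 51+7 = 58
n=4,m=4: c = 58+8 = 66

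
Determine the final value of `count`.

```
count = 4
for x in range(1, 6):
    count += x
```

19

x=1: count = 4+1 = 5
x=2: count = 5+2 = 7
x=3: count = 7+3 = 10
x=4: count = 10+4 = 14
x=5: count = 14+5 = 19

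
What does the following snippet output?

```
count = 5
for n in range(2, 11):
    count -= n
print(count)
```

n=2: count = 5-2 = 3
n=3: count = 3-3 = 0
n=4: count = 0-4 = -4
n=5: count = (-4)-5 = -9
n=6: count = (-9)-6 = -15
n=7: count = (-15)-7 = -22
n=8: count = (-22)-8 = -30
n=9: count = (-30)-9 = -39
n=10: count = (-39)-10 = -49

-49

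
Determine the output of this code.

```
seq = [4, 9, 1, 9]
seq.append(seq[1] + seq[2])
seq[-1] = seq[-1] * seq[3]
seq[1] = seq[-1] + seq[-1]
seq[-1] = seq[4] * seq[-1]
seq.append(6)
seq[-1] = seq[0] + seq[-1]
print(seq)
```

append seq[1]+seq[2] = 9+1 = 10 → [4, 9, 1, 9, 10]
seq[-1] = seq[-1]*seq[3] = 10*9 = 90 → [4, 9, 1, 9, 90]
seq[1] = seq[-1]+seq[-1] = 90+90 = 180 → [4, 180, 1, 9, 90]
seq[-1] = seq[4]*seq[-1] = 90*90 = 8100 → [4, 180, 1, 9, 8100]
append 6 → [4, 180, 1, 9, 8100, 6]
seq[-1] = seq[0]+seq[-1] = 4+6 = 10 → [4, 180, 1, 9, 8100, 10]

[4, 180, 1, 9, 8100, 10]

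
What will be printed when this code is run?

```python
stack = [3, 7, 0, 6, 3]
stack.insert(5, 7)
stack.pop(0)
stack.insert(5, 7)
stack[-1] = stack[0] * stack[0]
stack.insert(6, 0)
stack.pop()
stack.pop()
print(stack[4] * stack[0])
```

insert 7 at 5 → [3, 7, 0, 6, 3, 7]
pop(0) removes 3 → [7, 0, 6, 3, 7]
insert 7 at 5 → [7, 0, 6, 3, 7, 7]
stack[-1] = stack[0]*stack[0] = 7*7 = 49 → [7, 0, 6, 3, 7, 49]
insert 0 at 6 → [7, 0, 6, 3, 7, 49, 0]
pop() removes 0 → [7, 0, 6, 3, 7, 49]
pop() removes 49 → [7, 0, 6, 3, 7]
stack[4]*stack[0] = 7*7 = 49

49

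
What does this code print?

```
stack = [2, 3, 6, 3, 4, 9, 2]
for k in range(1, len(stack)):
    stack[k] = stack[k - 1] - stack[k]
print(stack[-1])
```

k=1: stack[1] = 2-3 = -1 → [2, -1, 6, 3, 4, 9, 2]
k=2: stack[2] = (-1)-6 = -7 → [2, -1, -7, 3, 4, 9, 2]
k=3: stack[3] = (-7)-3 = -10 → [2, -1, -7, -10, 4, 9, 2]
k=4: stack[4] = (-10)-4 = -14 → [2, -1, -7, -10, -14, 9, 2]
k=5: stack[5] = (-14)-9 = -23 → [2, -1, -7, -10, -14, -23, 2]
k=6: stack[6] = (-23)-2 = -25 → [2, -1, -7, -10, -14, -23, -25]

-25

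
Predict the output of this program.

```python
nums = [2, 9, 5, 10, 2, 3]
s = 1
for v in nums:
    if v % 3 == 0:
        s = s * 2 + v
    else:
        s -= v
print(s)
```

v=2: not %3==0, s = 1-2 = -1
v=9: %3==0, s = (-1)*2+9 = 7
v=5: not %3==0, s = 7-5 = 2
v=10: not %3==0, s = 2-10 = -8
v=2: not %3==0, s = (-8)-2 = -10
v=3: %3==0, s = (-10)*2+3 = -17

-17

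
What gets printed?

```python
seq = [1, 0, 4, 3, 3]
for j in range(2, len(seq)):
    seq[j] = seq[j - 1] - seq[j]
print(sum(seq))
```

-20

j=2: seq[2] = 0-4 = -4 → [1, 0, -4, 3, 3]
j=3: seq[3] = (-4)-3 = -7 → [1, 0, -4, -7, 3]
j=4: seq[4] = (-7)-3 = -10 → [1, 0, -4, -7, -10]
sum = -20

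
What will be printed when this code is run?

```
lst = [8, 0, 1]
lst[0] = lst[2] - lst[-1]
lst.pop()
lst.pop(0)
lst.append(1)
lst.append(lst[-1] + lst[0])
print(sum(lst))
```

lst[0] = lst[2]-lst[-1] = 1-1 = 0 → [0, 0, 1]
pop() removes 1 → [0, 0]
pop(0) removes 0 → [0]
append 1 → [0, 1]
append lst[-1]+lst[0] = 1+0 = 1 → [0, 1, 1]
sum = 2

2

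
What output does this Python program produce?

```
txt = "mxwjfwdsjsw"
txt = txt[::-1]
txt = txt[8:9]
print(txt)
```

reverse → 'wsjsdwfjwxm'
slice [8:9] → 'w'

w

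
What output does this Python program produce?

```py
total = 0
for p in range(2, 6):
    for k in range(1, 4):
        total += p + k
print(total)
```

66

p=2,k=1: total = 0+3 = 3
p=2,k=2: total = 3+4 = 7
p=2,k=3: total = 7+5 = 12
p=3,k=1: total = 12+4 = 16
p=3,k=2: total = 16+5 = 21
p=3,k=3: total = 21+6 = 27
p=4,k=1: total = 27+5 = 32
p=4,k=2: total = 32+6 = 38
p=4,k=3: total = 38+7 = 45
p=5,k=1: total = 45+6 = 51
p=5,k=2: total = 51+7 = 58
p=5,k=3: total = 58+8 = 66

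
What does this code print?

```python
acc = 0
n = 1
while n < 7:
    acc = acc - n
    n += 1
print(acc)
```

n=1: acc = 0-1 = -1
n=2: acc = (-1)-2 = -3
n=3: acc = (-3)-3 = -6
n=4: acc = (-6)-4 = -10
n=5: acc = (-10)-5 = -15
n=6: acc = (-15)-6 = -21

-21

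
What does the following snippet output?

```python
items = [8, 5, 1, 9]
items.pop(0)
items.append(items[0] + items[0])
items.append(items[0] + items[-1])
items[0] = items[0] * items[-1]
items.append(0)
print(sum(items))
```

pop(0) removes 8 → [5, 1, 9]
append items[0]+items[0] = 5+5 = 10 → [5, 1, 9, 10]
append items[0]+items[-1] = 5+10 = 15 → [5, 1, 9, 10, 15]
items[0] = items[0]*items[-1] = 5*15 = 75 → [75, 1, 9, 10, 15]
append 0 → [75, 1, 9, 10, 15, 0]
sum = 110

110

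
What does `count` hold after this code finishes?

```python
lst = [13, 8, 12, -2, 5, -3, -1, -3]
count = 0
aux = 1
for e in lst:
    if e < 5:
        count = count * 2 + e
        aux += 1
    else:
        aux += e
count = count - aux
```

e=13: not <5; aux=14
e=8: not <5; aux=22
e=12: not <5; aux=34
e=-2: <5, count = 0*2+(-2) = -2; aux=35
e=5: not <5; aux=40
e=-3: <5, count = (-2)*2+(-3) = -7; aux=41
e=-1: <5, count = (-7)*2+(-1) = -15; aux=42
e=-3: <5, count = (-15)*2+(-3) = -33; aux=43
count-aux = (-33)-43 = -76

-76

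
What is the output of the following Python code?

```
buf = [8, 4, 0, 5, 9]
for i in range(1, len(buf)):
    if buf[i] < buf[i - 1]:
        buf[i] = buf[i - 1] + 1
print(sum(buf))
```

i=1: 4<8, buf[1] = 8+1 = 9 → [8, 9, 0, 5, 9]
i=2: 0<9, buf[2] = 9+1 = 10 → [8, 9, 10, 5, 9]
i=3: 5<10, buf[3] = 10+1 = 11 → [8, 9, 10, 11, 9]
i=4: 9<11, buf[4] = 11+1 = 12 → [8, 9, 10, 11, 12]
sum = 50

50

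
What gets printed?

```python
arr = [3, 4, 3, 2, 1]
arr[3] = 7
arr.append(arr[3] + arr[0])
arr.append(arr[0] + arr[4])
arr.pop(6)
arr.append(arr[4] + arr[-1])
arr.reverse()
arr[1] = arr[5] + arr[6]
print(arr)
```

arr[3] = 7 → [3, 4, 3, 7, 1]
append arr[3]+arr[0] = 7+3 = 10 → [3, 4, 3, 7, 1, 10]
append arr[0]+arr[4] = 3+1 = 4 → [3, 4, 3, 7, 1, 10, 4]
pop(6) removes 4 → [3, 4, 3, 7, 1, 10]
append arr[4]+arr[-1] = 1+10 = 11 → [3, 4, 3, 7, 1, 10, 11]
reverse → [11, 10, 1, 7, 3, 4, 3]
arr[1] = arr[5]+arr[6] = 4+3 = 7 → [11, 7, 1, 7, 3, 4, 3]

[11, 7, 1, 7, 3, 4, 3]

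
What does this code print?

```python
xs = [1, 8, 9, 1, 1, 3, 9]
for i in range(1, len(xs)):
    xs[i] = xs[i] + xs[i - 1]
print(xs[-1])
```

32

i=1: xs[1] = 8+1 = 9 → [1, 9, 9, 1, 1, 3, 9]
i=2: xs[2] = 9+9 = 18 → [1, 9, 18, 1, 1, 3, 9]
i=3: xs[3] = 1+18 = 19 → [1, 9, 18, 19, 1, 3, 9]
i=4: xs[4] = 1+19 = 20 → [1, 9, 18, 19, 20, 3, 9]
i=5: xs[5] = 3+20 = 23 → [1, 9, 18, 19, 20, 23, 9]
i=6: xs[6] = 9+23 = 32 → [1, 9, 18, 19, 20, 23, 32]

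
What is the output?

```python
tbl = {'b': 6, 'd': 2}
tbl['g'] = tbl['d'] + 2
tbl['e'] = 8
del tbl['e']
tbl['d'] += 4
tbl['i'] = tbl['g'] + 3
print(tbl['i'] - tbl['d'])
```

1

tbl['g'] = tbl['d']+2 = 4 → {'b': 6, 'd': 2, 'g': 4}
tbl['e'] = 8 → {'b': 6, 'd': 2, 'g': 4, 'e': 8}
del 'e' → {'b': 6, 'd': 2, 'g': 4}
tbl['d'] = 2+4 = 6 → {'b': 6, 'd': 6, 'g': 4}
tbl['i'] = tbl['g']+3 = 7 → {'b': 6, 'd': 6, 'g': 4, 'i': 7}
tbl['i']-tbl['d'] = 7-6 = 1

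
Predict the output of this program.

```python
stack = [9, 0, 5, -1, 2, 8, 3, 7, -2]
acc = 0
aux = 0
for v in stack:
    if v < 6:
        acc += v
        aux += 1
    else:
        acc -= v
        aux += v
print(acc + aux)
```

13

v=9: not <6, acc = 0-9 = -9; aux=9
v=0: <6, acc = (-9)+0 = -9; aux=10
v=5: <6, acc = (-9)+5 = -4; aux=11
v=-1: <6, acc = (-4)+(-1) = -5; aux=12
v=2: <6, acc = (-5)+2 = -3; aux=13
v=8: not <6, acc = (-3)-8 = -11; aux=21
v=3: <6, acc = (-11)+3 = -8; aux=22
v=7: not <6, acc = (-8)-7 = -15; aux=29
v=-2: <6, acc = (-15)+(-2) = -17; aux=30
acc+aux = (-17)+30 = 13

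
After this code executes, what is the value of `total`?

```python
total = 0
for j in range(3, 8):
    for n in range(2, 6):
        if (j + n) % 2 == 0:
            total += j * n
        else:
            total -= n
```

146

j=3,n=2: odd sum, total = 0-2 = -2
j=3,n=3: even sum, total = (-2)+9 = 7
j=3,n=4: odd sum, total = 7-4 = 3
j=3,n=5: even sum, total = 3+15 = 18
j=4,n=2: even sum, total = 18+8 = 26
j=4,n=3: odd sum, total = 26-3 = 23
j=4,n=4: even sum, total = 23+16 = 39
j=4,n=5: odd sum, total = 39-5 = 34
j=5,n=2: odd sum, total = 34-2 = 32
j=5,n=3: even sum, total = 32+15 = 47
j=5,n=4: odd sum, total = 47-4 = 43
j=5,n=5: even sum, total = 43+25 = 68
j=6,n=2: even sum, total = 68+12 = 80
j=6,n=3: odd sum, total = 80-3 = 77
j=6,n=4: even sum, total = 77+24 = 101
j=6,n=5: odd sum, total = 101-5 = 96
j=7,n=2: odd sum, total = 96-2 = 94
j=7,n=3: even sum, total = 94+21 = 115
j=7,n=4: odd sum, total = 115-4 = 111
j=7,n=5: even sum, total = 111+35 = 146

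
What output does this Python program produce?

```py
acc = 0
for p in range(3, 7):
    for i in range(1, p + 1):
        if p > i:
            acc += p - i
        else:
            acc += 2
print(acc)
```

p=3,i=1: 3>1, acc = 0+2 = 2
p=3,i=2: 3>2, acc = 2+1 = 3
p=3,i=3: not 3>3, acc = 3+2 = 5
p=4,i=1: 4>1, acc = 5+3 = 8
p=4,i=2: 4>2, acc = 8+2 = 10
p=4,i=3: 4>3, acc = 10+1 = 11
p=4,i=4: not 4>4, acc = 11+2 = 13
p=5,i=1: 5>1, acc = 13+4 = 17
p=5,i=2: 5>2, acc = 17+3 = 20
p=5,i=3: 5>3, acc = 20+2 = 22
p=5,i=4: 5>4, acc = 22+1 = 23
p=5,i=5: not 5>5, acc = 23+2 = 25
p=6,i=1: 6>1, acc = 25+5 = 30
p=6,i=2: 6>2, acc = 30+4 = 34
p=6,i=3: 6>3, acc = 34+3 = 37
p=6,i=4: 6>4, acc = 37+2 = 39
p=6,i=5: 6>5, acc = 39+1 = 40
p=6,i=6: not 6>6, acc = 40+2 = 42

42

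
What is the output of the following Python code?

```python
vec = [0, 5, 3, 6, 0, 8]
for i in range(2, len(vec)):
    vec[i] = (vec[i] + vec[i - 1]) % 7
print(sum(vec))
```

i=2: vec[2] = (3+5)%7 = 1 → [0, 5, 1, 6, 0, 8]
i=3: vec[3] = (6+1)%7 = 0 → [0, 5, 1, 0, 0, 8]
i=4: vec[4] = (0+0)%7 = 0 → [0, 5, 1, 0, 0, 8]
i=5: vec[5] = (8+0)%7 = 1 → [0, 5, 1, 0, 0, 1]
sum = 7

7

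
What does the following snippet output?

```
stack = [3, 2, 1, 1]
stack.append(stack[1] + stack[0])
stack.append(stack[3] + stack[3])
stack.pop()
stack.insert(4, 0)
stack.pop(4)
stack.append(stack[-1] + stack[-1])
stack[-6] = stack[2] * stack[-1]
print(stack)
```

[10, 2, 1, 1, 5, 10]

append stack[1]+stack[0] = 2+3 = 5 → [3, 2, 1, 1, 5]
append stack[3]+stack[3] = 1+1 = 2 → [3, 2, 1, 1, 5, 2]
pop() removes 2 → [3, 2, 1, 1, 5]
insert 0 at 4 → [3, 2, 1, 1, 0, 5]
pop(4) removes 0 → [3, 2, 1, 1, 5]
append stack[-1]+stack[-1] = 5+5 = 10 → [3, 2, 1, 1, 5, 10]
stack[-6] = stack[2]*stack[-1] = 1*10 = 10 → [10, 2, 1, 1, 5, 10]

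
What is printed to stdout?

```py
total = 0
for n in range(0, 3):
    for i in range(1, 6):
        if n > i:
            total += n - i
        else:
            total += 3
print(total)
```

n=0,i=1: not 0>1, total = 0+3 = 3
n=0,i=2: not 0>2, total = 3+3 = 6
n=0,i=3: not 0>3, total = 6+3 = 9
n=0,i=4: not 0>4, total = 9+3 = 12
n=0,i=5: not 0>5, total = 12+3 = 15
n=1,i=1: not 1>1, total = 15+3 = 18
n=1,i=2: not 1>2, total = 18+3 = 21
n=1,i=3: not 1>3, total = 21+3 = 24
n=1,i=4: not 1>4, total = 24+3 = 27
n=1,i=5: not 1>5, total = 27+3 = 30
n=2,i=1: 2>1, total = 30+1 = 31
n=2,i=2: not 2>2, total = 31+3 = 34
n=2,i=3: not 2>3, total = 34+3 = 37
n=2,i=4: not 2>4, total = 37+3 = 40
n=2,i=5: not 2>5, total = 40+3 = 43

43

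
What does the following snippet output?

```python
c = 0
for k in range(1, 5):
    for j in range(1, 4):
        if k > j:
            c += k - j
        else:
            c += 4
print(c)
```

34

k=1,j=1: not 1>1, c = 0+4 = 4
k=1,j=2: not 1>2, c = 4+4 = 8
k=1,j=3: not 1>3, c = 8+4 = 12
k=2,j=1: 2>1, c = 12+1 = 13
k=2,j=2: not 2>2, c = 13+4 = 17
k=2,j=3: not 2>3, c = 17+4 = 21
k=3,j=1: 3>1, c = 21+2 = 23
k=3,j=2: 3>2, c = 23+1 = 24
k=3,j=3: not 3>3, c = 24+4 = 28
k=4,j=1: 4>1, c = 28+3 = 31
k=4,j=2: 4>2, c = 31+2 = 33
k=4,j=3: 4>3, c = 33+1 = 34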